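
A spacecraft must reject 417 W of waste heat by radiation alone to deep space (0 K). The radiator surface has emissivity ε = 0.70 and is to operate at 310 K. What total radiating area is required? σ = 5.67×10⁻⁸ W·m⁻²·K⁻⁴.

A ≈ 1.14 m²

P = εσA T⁴ ⇒ A = P/(εσT⁴).
T⁴ = 9.235×10⁹ K⁴.
A = 417/(0.70 × 5.67×10⁻⁸ × 9.235×10⁹).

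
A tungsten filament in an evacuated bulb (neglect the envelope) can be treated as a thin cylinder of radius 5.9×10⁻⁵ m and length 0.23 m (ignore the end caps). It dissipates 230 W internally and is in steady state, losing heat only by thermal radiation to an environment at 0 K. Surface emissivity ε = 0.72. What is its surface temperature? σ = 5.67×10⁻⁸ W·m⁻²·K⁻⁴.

T ≈ 2850 K

Steady state: internal power = radiated power, P = εσA T⁴.
Radiating area A = 2πrL = 8.526×10⁻⁵ m².
T⁴ = P/(εσA) = 230/(0.72·5.67×10⁻⁸·8.526×10⁻⁵) = 6.608×10¹³ K⁴.
T = (6.608×10¹³)^(1/4).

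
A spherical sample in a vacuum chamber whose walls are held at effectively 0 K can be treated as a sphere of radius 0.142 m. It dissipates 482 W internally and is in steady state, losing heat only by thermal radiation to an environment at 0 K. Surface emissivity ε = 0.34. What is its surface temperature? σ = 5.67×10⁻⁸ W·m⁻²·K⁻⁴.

Steady state: internal power = radiated power, P = εσA T⁴.
Radiating area A = 4πr² = 0.2534 m².
T⁴ = P/(εσA) = 482/(0.34·5.67×10⁻⁸·0.2534) = 9.867×10¹⁰ K⁴.
T = (9.867×10¹⁰)^(1/4).

T ≈ 560 K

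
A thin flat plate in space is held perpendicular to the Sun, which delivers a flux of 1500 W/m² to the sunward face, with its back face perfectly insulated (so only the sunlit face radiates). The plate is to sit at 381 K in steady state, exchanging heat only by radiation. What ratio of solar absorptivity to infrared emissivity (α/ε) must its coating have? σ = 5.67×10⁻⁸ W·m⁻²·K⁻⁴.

α/ε ≈ 0.797

Balance: αS·A = εσ·1A·T⁴ ⇒ α/ε = σT⁴/S.
α/ε = 5.67×10⁻⁸·(381)⁴/1500 = 5.67×10⁻⁸·2.107×10¹⁰/1500.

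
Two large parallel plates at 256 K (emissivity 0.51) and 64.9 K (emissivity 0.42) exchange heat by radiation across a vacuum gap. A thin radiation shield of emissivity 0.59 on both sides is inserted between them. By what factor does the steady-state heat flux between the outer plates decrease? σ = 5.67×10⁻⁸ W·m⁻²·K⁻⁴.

Without shield: q₀ = σΔ(T⁴)/(1/ε₁+1/ε₂−1) with denominator 3.342.
With shield the two gaps are in series; the resistances add: (1/ε₁+1/ε_s−1)+(1/ε_s+1/ε₂−1) = 2.656+3.076 = 5.732.
Heat-flux ratio q₀/q = 5.732/3.342.

factor ≈ 1.72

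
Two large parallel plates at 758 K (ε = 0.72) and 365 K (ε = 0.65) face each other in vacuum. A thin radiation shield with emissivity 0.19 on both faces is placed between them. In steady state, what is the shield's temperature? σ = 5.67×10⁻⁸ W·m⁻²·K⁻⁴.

In steady state the net flux on the hot side equals that on the cold side.
σ(T₁⁴−T_s⁴)/D₁ = σ(T_s⁴−T₂⁴)/D₂, with D₁ = 1/ε₁+1/ε_s−1 = 5.652, D₂ = 1/ε_s+1/ε₂−1 = 5.802.
Solve for T_s⁴: T_s⁴ = (D₂·T₁⁴ + D₁·T₂⁴)/(D₁+D₂) = 1.760×10¹¹ K⁴.

T_s ≈ 648 K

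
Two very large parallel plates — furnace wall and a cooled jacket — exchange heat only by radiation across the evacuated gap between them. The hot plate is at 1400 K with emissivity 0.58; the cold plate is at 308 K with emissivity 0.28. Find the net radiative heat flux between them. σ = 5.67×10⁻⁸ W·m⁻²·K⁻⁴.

q ≈ 50600 W/m²

For two infinite grey parallel plates, q = σ(T₁⁴ − T₂⁴)/(1/ε₁ + 1/ε₂ − 1).
T₁⁴ − T₂⁴ = 3.842×10¹² − 8.999×10⁹ = 3.833×10¹² K⁴.
1/ε₁ + 1/ε₂ − 1 = 1.724 + 3.571 − 1 = 4.296.
q = 5.67×10⁻⁸ × 3.833×10¹² / 4.296.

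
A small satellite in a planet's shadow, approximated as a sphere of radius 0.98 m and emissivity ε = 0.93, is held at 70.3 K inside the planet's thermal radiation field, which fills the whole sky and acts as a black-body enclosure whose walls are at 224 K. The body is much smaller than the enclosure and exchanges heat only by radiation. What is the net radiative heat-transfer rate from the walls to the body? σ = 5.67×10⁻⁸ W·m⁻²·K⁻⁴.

P_net ≈ 1590 W

For a small grey body in a large enclosure: P_net = εσA(T_body⁴ − T_wall⁴).
A = 4πr² = 12.07 m²; T_body⁴ − T_wall⁴ = 2.442×10⁷ − 2.518×10⁹ = -2.493×10⁹ K⁴.
|P_net| = 0.93·5.67×10⁻⁸·12.07·2.493×10⁹.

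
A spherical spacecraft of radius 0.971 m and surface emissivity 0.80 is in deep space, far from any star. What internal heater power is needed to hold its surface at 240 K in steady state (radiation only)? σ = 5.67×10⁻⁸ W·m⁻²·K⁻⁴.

P = εσ·4πr²·T⁴.
4πr² = 11.85 m²; T⁴ = 3.318×10⁹ K⁴.
P = 0.80·5.67×10⁻⁸·11.85·3.318×10⁹.

P ≈ 1780 W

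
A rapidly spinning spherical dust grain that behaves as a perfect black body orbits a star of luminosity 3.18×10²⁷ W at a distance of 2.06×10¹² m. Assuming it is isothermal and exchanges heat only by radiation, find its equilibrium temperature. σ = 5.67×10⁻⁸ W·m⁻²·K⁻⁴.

T ≈ 127 K

First find the stellar flux at distance d: S = L/(4πd²) = 3.18×10²⁷/(4π·(2.06×10¹²)²) = 59.63 W/m².
For an isothermal sphere, absorbed (1−a)S·πr² = emitted σ·4πr²·T⁴, so T⁴ = (1−a)S/(4σ).
T⁴ = 1.00·59.63/(4·5.67×10⁻⁸) = 2.629×10⁸ K⁴.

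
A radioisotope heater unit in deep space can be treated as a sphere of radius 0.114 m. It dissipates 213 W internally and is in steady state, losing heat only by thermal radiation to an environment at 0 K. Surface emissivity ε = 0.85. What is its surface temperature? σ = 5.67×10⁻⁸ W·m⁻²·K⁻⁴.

Steady state: internal power = radiated power, P = εσA T⁴.
Radiating area A = 4πr² = 0.1633 m².
T⁴ = P/(εσA) = 213/(0.85·5.67×10⁻⁸·0.1633) = 2.706×10¹⁰ K⁴.
T = (2.706×10¹⁰)^(1/4).

T ≈ 406 K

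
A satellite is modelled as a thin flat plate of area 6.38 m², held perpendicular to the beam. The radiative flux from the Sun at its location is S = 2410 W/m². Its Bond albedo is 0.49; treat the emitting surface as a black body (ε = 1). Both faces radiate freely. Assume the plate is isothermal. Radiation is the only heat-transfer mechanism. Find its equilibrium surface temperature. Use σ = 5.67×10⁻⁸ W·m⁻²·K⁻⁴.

At equilibrium, absorbed power = emitted power.
Absorbing cross-section = A = 6.380 m²; emitting surface = 2A = 12.76 m² (ratio 2).
(1−a)S·A_cross = εσ·A_surf·T⁴  ⇒  T⁴ = (1−a)S/(2σ).
T⁴ = 0.510·2410/(2·5.67×10⁻⁸) = 1.084×10¹⁰ K⁴.
T = (1.084×10¹⁰)^(1/4).

T ≈ 323 K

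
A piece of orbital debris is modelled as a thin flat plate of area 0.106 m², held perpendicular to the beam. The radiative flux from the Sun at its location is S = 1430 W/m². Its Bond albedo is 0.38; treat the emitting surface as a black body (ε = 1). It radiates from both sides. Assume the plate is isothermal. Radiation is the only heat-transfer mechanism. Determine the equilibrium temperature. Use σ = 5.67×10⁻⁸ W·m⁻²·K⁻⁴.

At equilibrium, absorbed power = emitted power.
Absorbing cross-section = A = 0.1060 m²; emitting surface = 2A = 0.2120 m² (ratio 2).
(1−a)S·A_cross = εσ·A_surf·T⁴  ⇒  T⁴ = (1−a)S/(2σ).
T⁴ = 0.620·1430/(2·5.67×10⁻⁸) = 7.818×10⁹ K⁴.
T = (7.818×10⁹)^(1/4).

T ≈ 297 K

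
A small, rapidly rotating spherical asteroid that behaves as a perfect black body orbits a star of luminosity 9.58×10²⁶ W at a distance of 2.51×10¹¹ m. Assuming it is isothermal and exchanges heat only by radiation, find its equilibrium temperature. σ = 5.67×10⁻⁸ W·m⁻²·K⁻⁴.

T ≈ 270 K

First find the stellar flux at distance d: S = L/(4πd²) = 9.58×10²⁶/(4π·(2.51×10¹¹)²) = 1210 W/m².
For an isothermal sphere, absorbed (1−a)S·πr² = emitted σ·4πr²·T⁴, so T⁴ = (1−a)S/(4σ).
T⁴ = 1.00·1210/(4·5.67×10⁻⁸) = 5.335×10⁹ K⁴.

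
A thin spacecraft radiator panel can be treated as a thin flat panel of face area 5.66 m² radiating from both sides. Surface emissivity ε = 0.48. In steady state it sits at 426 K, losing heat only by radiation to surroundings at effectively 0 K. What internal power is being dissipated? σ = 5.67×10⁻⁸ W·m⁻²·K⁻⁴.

Steady state: P = εσA T⁴.
A = 2·5.66 = 11.32 m²; T⁴ = (426)⁴ = 3.293×10¹⁰ K⁴.
P = 0.48 × 5.67×10⁻⁸ × 11.32 × 3.293×10¹⁰.

P ≈ 10100 W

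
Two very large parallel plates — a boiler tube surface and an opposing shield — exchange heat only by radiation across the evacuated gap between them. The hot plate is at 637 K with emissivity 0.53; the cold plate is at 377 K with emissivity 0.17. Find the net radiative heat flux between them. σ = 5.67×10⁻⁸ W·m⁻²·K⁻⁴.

For two infinite grey parallel plates, q = σ(T₁⁴ − T₂⁴)/(1/ε₁ + 1/ε₂ − 1).
T₁⁴ − T₂⁴ = 1.646×10¹¹ − 2.020×10¹⁰ = 1.444×10¹¹ K⁴.
1/ε₁ + 1/ε₂ − 1 = 1.887 + 5.882 − 1 = 6.769.
q = 5.67×10⁻⁸ × 1.444×10¹¹ / 6.769.

q ≈ 1210 W/m²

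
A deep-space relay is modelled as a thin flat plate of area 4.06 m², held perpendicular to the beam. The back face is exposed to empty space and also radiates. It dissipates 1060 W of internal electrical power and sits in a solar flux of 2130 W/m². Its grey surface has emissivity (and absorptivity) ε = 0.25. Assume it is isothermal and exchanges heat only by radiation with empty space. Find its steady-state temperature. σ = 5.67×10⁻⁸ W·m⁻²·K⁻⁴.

T ≈ 409 K

At steady state, absorbed solar power + internal power = radiated power.
Absorbed: α·S·A_cross = 0.25·2130·4.060 = 2162 W (cross-section A).
Total input = 2162 + 1060 = 3222 W.
Radiated: εσ·A_surf·T⁴ with A_surf = 2A = 8.120 m².
T⁴ = 3222/(0.25·5.67×10⁻⁸·8.120) = 2.799×10¹⁰ K⁴.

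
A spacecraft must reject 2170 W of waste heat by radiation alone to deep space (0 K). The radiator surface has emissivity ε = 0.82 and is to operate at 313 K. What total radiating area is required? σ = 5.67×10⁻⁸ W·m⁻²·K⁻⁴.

P = εσA T⁴ ⇒ A = P/(εσT⁴).
T⁴ = 9.598×10⁹ K⁴.
A = 2170/(0.82 × 5.67×10⁻⁸ × 9.598×10⁹).

A ≈ 4.86 m²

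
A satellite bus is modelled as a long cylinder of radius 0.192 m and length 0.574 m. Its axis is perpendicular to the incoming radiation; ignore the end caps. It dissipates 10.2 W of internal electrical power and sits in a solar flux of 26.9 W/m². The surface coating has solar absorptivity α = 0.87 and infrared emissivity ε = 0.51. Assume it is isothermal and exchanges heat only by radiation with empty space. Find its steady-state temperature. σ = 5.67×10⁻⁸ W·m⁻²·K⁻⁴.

At steady state, absorbed solar power + internal power = radiated power.
Absorbed: α·S·A_cross = 0.87·26.9·0.2204 = 5.158 W (cross-section 2rL).
Total input = 5.158 + 10.2 = 15.36 W.
Radiated: εσ·A_surf·T⁴ with A_surf = 2πrL = 0.6925 m².
T⁴ = 15.36/(0.51·5.67×10⁻⁸·0.6925) = 7.670×10⁸ K⁴.

T ≈ 166 K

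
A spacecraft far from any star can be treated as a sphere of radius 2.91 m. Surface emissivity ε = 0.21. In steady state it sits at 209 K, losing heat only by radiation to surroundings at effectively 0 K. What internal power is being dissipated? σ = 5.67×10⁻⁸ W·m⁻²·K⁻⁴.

P ≈ 2420 W

Steady state: P = εσA T⁴.
A = 4πr² = 106.4 m²; T⁴ = (209)⁴ = 1.908×10⁹ K⁴.
P = 0.21 × 5.67×10⁻⁸ × 106.4 × 1.908×10⁹.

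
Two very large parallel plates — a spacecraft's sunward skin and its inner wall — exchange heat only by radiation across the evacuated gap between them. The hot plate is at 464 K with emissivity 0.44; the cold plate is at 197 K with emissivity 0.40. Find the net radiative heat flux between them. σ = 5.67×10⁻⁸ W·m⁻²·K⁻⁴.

q ≈ 674 W/m²

For two infinite grey parallel plates, q = σ(T₁⁴ − T₂⁴)/(1/ε₁ + 1/ε₂ − 1).
T₁⁴ − T₂⁴ = 4.635×10¹⁰ − 1.506×10⁹ = 4.485×10¹⁰ K⁴.
1/ε₁ + 1/ε₂ − 1 = 2.273 + 2.500 − 1 = 3.773.
q = 5.67×10⁻⁸ × 4.485×10¹⁰ / 3.773.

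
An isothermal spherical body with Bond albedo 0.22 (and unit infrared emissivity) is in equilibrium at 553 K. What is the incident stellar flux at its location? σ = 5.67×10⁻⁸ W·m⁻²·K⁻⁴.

(1−a)S·πr² = σ·4πr²·T⁴ ⇒ S = 4σT⁴/(1−a).
S = 4·5.67×10⁻⁸·9.352×10¹⁰/0.780.

S ≈ 27200 W/m²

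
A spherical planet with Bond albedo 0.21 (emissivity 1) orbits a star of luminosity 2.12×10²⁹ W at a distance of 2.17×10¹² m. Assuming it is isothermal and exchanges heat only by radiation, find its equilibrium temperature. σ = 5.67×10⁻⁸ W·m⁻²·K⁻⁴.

First find the stellar flux at distance d: S = L/(4πd²) = 2.12×10²⁹/(4π·(2.17×10¹²)²) = 3583 W/m².
For an isothermal sphere, absorbed (1−a)S·πr² = emitted σ·4πr²·T⁴, so T⁴ = (1−a)S/(4σ).
T⁴ = 0.790·3583/(4·5.67×10⁻⁸) = 1.248×10¹⁰ K⁴.

T ≈ 334 K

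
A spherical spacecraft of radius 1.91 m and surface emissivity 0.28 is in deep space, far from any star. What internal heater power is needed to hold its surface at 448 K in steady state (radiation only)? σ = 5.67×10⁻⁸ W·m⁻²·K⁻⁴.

P ≈ 29300 W

P = εσ·4πr²·T⁴.
4πr² = 45.84 m²; T⁴ = 4.028×10¹⁰ K⁴.
P = 0.28·5.67×10⁻⁸·45.84·4.028×10¹⁰.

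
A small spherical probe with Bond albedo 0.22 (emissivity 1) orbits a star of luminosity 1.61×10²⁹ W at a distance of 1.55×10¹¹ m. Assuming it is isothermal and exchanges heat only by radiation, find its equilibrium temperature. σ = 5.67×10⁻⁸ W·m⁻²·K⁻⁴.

First find the stellar flux at distance d: S = L/(4πd²) = 1.61×10²⁹/(4π·(1.55×10¹¹)²) = 5.333×10⁵ W/m².
For an isothermal sphere, absorbed (1−a)S·πr² = emitted σ·4πr²·T⁴, so T⁴ = (1−a)S/(4σ).
T⁴ = 0.780·5.333×10⁵/(4·5.67×10⁻⁸) = 1.834×10¹² K⁴.

T ≈ 1160 K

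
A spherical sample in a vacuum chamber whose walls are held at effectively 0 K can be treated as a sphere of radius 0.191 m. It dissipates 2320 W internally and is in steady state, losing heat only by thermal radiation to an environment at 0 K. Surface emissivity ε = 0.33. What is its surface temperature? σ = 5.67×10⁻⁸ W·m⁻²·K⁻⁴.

T ≈ 721 K

Steady state: internal power = radiated power, P = εσA T⁴.
Radiating area A = 4πr² = 0.4584 m².
T⁴ = P/(εσA) = 2320/(0.33·5.67×10⁻⁸·0.4584) = 2.705×10¹¹ K⁴.
T = (2.705×10¹¹)^(1/4).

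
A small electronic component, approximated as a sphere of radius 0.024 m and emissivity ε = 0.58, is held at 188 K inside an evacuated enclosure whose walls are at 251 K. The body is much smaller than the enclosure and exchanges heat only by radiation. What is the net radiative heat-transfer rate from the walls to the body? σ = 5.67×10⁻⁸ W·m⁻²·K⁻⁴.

P_net ≈ 0.647 W

For a small grey body in a large enclosure: P_net = εσA(T_body⁴ − T_wall⁴).
A = 4πr² = 0.007238 m²; T_body⁴ − T_wall⁴ = 1.249×10⁹ − 3.969×10⁹ = -2.720×10⁹ K⁴.
|P_net| = 0.58·5.67×10⁻⁸·0.007238·2.720×10⁹.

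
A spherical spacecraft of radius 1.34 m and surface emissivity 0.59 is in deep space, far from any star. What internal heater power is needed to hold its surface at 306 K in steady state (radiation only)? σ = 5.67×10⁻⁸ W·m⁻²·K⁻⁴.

P = εσ·4πr²·T⁴.
4πr² = 22.56 m²; T⁴ = 8.768×10⁹ K⁴.
P = 0.59·5.67×10⁻⁸·22.56·8.768×10⁹.

P ≈ 6620 W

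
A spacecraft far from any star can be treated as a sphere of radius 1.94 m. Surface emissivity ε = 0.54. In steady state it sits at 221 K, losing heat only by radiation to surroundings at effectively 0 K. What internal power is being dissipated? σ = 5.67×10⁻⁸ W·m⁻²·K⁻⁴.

P ≈ 3450 W

Steady state: P = εσA T⁴.
A = 4πr² = 47.29 m²; T⁴ = (221)⁴ = 2.385×10⁹ K⁴.
P = 0.54 × 5.67×10⁻⁸ × 47.29 × 2.385×10⁹.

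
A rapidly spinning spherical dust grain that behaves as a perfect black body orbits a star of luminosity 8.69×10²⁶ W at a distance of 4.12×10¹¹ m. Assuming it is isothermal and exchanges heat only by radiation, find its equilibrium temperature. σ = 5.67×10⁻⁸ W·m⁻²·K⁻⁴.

T ≈ 206 K

First find the stellar flux at distance d: S = L/(4πd²) = 8.69×10²⁶/(4π·(4.12×10¹¹)²) = 407.4 W/m².
For an isothermal sphere, absorbed (1−a)S·πr² = emitted σ·4πr²·T⁴, so T⁴ = (1−a)S/(4σ).
T⁴ = 1.00·407.4/(4·5.67×10⁻⁸) = 1.796×10⁹ K⁴.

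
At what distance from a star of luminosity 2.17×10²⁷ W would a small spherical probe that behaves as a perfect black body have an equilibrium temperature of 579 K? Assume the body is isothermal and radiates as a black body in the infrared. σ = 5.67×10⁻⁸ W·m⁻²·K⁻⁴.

For an isothermal black-emitting sphere, (1−a)S·πr² = σ·4πr²·T⁴ ⇒ S = 4σT⁴/(1−a).
S = 4·5.67×10⁻⁸·(579)⁴/1.00 = 25490 W/m².
Flux falls as S = L/(4πd²), so d = √(L/(4πS)) = √(2.17×10²⁷/(4π·25490)).

d ≈ 8.23×10¹⁰ m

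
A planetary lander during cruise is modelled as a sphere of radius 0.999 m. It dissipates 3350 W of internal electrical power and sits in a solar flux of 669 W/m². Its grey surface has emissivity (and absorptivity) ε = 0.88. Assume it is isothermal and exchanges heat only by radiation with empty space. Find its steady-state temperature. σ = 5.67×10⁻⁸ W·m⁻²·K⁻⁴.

T ≈ 302 K

At steady state, absorbed solar power + internal power = radiated power.
Absorbed: α·S·A_cross = 0.88·669·3.135 = 1846 W (cross-section πr²).
Total input = 1846 + 3350 = 5196 W.
Radiated: εσ·A_surf·T⁴ with A_surf = 4πr² = 12.54 m².
T⁴ = 5196/(0.88·5.67×10⁻⁸·12.54) = 8.303×10⁹ K⁴.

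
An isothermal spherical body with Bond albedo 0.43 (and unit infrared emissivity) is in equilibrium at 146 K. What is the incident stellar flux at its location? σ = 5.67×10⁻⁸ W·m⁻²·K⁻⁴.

S ≈ 181 W/m²

(1−a)S·πr² = σ·4πr²·T⁴ ⇒ S = 4σT⁴/(1−a).
S = 4·5.67×10⁻⁸·4.544×10⁸/0.570.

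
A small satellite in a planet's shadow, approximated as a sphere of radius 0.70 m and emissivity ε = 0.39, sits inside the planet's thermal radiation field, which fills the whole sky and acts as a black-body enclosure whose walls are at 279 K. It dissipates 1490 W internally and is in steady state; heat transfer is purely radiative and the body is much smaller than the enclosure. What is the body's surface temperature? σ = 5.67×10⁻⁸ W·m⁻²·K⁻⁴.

T ≈ 361 K

For a small grey body in a large enclosure, net radiated power = εσA(T⁴ − T_w⁴).
Steady state: P = εσA(T⁴ − T_w⁴) with A = 4πr² = 6.158 m².
T⁴ = P/(εσA) + T_w⁴ = 1490/(0.39·5.67×10⁻⁸·6.158) + (279)⁴
    = 1.094×10¹⁰ + 6.059×10⁹ = 1.700×10¹⁰ K⁴.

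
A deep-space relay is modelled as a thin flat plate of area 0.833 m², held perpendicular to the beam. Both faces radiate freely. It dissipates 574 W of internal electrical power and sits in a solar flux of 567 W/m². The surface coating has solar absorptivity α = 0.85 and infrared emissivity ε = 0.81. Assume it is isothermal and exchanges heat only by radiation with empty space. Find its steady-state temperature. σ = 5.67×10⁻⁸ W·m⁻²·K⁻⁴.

At steady state, absorbed solar power + internal power = radiated power.
Absorbed: α·S·A_cross = 0.85·567·0.8330 = 401.5 W (cross-section A).
Total input = 401.5 + 574 = 975.5 W.
Radiated: εσ·A_surf·T⁴ with A_surf = 2A = 1.666 m².
T⁴ = 975.5/(0.81·5.67×10⁻⁸·1.666) = 1.275×10¹⁰ K⁴.

T ≈ 336 K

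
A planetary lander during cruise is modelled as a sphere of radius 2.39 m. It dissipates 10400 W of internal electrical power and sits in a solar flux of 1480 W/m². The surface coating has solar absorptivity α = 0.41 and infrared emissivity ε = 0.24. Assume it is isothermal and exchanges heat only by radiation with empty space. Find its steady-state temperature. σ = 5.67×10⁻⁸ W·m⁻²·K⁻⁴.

At steady state, absorbed solar power + internal power = radiated power.
Absorbed: α·S·A_cross = 0.41·1480·17.95 = 10890 W (cross-section πr²).
Total input = 10890 + 10400 = 21290 W.
Radiated: εσ·A_surf·T⁴ with A_surf = 4πr² = 71.78 m².
T⁴ = 21290/(0.24·5.67×10⁻⁸·71.78) = 2.180×10¹⁰ K⁴.

T ≈ 384 K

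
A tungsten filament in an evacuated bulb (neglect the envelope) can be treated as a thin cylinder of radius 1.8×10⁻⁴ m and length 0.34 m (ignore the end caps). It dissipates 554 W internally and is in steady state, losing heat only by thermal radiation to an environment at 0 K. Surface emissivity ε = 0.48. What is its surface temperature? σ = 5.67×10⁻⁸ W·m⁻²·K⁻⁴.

T ≈ 2700 K

Steady state: internal power = radiated power, P = εσA T⁴.
Radiating area A = 2πrL = 3.845×10⁻⁴ m².
T⁴ = P/(εσA) = 554/(0.48·5.67×10⁻⁸·3.845×10⁻⁴) = 5.294×10¹³ K⁴.
T = (5.294×10¹³)^(1/4).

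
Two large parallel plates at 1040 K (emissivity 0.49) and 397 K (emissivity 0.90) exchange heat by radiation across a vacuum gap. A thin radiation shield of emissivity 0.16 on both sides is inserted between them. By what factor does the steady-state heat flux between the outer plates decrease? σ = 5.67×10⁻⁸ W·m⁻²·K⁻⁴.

factor ≈ 6.34

Without shield: q₀ = σΔ(T⁴)/(1/ε₁+1/ε₂−1) with denominator 2.152.
With shield the two gaps are in series; the resistances add: (1/ε₁+1/ε_s−1)+(1/ε_s+1/ε₂−1) = 7.291+6.361 = 13.65.
Heat-flux ratio q₀/q = 13.65/2.152.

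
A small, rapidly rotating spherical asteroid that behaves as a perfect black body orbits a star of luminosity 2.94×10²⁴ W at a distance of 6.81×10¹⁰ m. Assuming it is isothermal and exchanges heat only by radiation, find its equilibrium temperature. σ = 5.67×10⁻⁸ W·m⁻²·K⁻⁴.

T ≈ 122 K

First find the stellar flux at distance d: S = L/(4πd²) = 2.94×10²⁴/(4π·(6.81×10¹⁰)²) = 50.45 W/m².
For an isothermal sphere, absorbed (1−a)S·πr² = emitted σ·4πr²·T⁴, so T⁴ = (1−a)S/(4σ).
T⁴ = 1.00·50.45/(4·5.67×10⁻⁸) = 2.224×10⁸ K⁴.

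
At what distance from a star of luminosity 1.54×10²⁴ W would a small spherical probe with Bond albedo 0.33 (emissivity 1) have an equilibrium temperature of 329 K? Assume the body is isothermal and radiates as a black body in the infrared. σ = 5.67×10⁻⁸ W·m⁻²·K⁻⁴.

For an isothermal black-emitting sphere, (1−a)S·πr² = σ·4πr²·T⁴ ⇒ S = 4σT⁴/(1−a).
S = 4·5.67×10⁻⁸·(329)⁴/0.670 = 3966 W/m².
Flux falls as S = L/(4πd²), so d = √(L/(4πS)) = √(1.54×10²⁴/(4π·3966)).

d ≈ 5.56×10⁹ m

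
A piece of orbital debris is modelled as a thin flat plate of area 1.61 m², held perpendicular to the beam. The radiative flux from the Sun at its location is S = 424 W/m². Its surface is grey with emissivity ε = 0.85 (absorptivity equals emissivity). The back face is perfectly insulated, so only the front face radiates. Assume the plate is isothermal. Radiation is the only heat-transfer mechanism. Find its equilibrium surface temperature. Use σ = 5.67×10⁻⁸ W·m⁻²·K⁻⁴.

T ≈ 294 K

At equilibrium, absorbed power = emitted power.
Absorbing cross-section = A = 1.610 m²; emitting surface = A = 1.610 m² (ratio 1).
εS·A_cross = εσ·A_surf·T⁴  ⇒  T⁴ = S/(1σ)   (ε cancels).
T⁴ = 424/(1·5.67×10⁻⁸) = 7.478×10⁹ K⁴.
T = (7.478×10⁹)^(1/4).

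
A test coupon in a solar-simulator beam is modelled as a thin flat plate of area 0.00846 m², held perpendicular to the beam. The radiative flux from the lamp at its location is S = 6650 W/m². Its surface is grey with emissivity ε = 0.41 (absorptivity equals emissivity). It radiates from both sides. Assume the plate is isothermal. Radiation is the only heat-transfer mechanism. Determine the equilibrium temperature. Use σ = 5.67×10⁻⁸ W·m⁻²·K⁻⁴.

T ≈ 492 K

At equilibrium, absorbed power = emitted power.
Absorbing cross-section = A = 0.008460 m²; emitting surface = 2A = 0.01692 m² (ratio 2).
εS·A_cross = εσ·A_surf·T⁴  ⇒  T⁴ = S/(2σ)   (ε cancels).
T⁴ = 6650/(2·5.67×10⁻⁸) = 5.864×10¹⁰ K⁴.
T = (5.864×10¹⁰)^(1/4).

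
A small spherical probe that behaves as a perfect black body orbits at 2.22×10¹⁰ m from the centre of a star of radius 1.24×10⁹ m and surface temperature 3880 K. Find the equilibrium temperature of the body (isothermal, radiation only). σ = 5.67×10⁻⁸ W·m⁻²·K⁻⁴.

The star's surface emits σT_*⁴; at distance d the flux is S = σT_*⁴(R_*/d)².
S = 5.67×10⁻⁸·(3880)⁴·(1.24×10⁹/2.22×10¹⁰)² = 40090 W/m².
For an isothermal sphere T⁴ = (1−a)S/(4σ) = 1.768×10¹¹ K⁴.

T ≈ 648 K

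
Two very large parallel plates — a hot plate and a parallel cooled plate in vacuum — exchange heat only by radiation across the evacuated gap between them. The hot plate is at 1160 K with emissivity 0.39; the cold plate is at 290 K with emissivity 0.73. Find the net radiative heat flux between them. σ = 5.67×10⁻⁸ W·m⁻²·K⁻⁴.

q ≈ 34900 W/m²

For two infinite grey parallel plates, q = σ(T₁⁴ − T₂⁴)/(1/ε₁ + 1/ε₂ − 1).
T₁⁴ − T₂⁴ = 1.811×10¹² − 7.073×10⁹ = 1.804×10¹² K⁴.
1/ε₁ + 1/ε₂ − 1 = 2.564 + 1.370 − 1 = 2.934.
q = 5.67×10⁻⁸ × 1.804×10¹² / 2.934.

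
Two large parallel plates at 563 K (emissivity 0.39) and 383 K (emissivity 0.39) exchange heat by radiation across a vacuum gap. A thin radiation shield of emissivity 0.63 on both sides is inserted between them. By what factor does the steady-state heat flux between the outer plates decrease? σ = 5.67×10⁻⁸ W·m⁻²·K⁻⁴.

factor ≈ 1.53

Without shield: q₀ = σΔ(T⁴)/(1/ε₁+1/ε₂−1) with denominator 4.128.
With shield the two gaps are in series; the resistances add: (1/ε₁+1/ε_s−1)+(1/ε_s+1/ε₂−1) = 3.151+3.151 = 6.303.
Heat-flux ratio q₀/q = 6.303/4.128.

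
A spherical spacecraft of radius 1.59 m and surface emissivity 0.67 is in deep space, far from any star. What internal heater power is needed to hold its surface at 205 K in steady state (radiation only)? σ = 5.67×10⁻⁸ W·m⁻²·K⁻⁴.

P ≈ 2130 W

P = εσ·4πr²·T⁴.
4πr² = 31.77 m²; T⁴ = 1.766×10⁹ K⁴.
P = 0.67·5.67×10⁻⁸·31.77·1.766×10⁹.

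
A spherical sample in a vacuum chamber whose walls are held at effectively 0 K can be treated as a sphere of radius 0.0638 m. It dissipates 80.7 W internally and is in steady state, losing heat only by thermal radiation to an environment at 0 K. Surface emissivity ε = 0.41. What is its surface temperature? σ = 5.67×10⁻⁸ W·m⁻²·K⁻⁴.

T ≈ 510 K

Steady state: internal power = radiated power, P = εσA T⁴.
Radiating area A = 4πr² = 0.05115 m².
T⁴ = P/(εσA) = 80.7/(0.41·5.67×10⁻⁸·0.05115) = 6.787×10¹⁰ K⁴.
T = (6.787×10¹⁰)^(1/4).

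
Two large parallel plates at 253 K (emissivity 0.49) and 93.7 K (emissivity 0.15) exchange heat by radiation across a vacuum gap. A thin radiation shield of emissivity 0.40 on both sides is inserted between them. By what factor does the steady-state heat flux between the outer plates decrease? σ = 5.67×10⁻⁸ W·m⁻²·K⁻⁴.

factor ≈ 1.52

Without shield: q₀ = σΔ(T⁴)/(1/ε₁+1/ε₂−1) with denominator 7.707.
With shield the two gaps are in series; the resistances add: (1/ε₁+1/ε_s−1)+(1/ε_s+1/ε₂−1) = 3.541+8.167 = 11.71.
Heat-flux ratio q₀/q = 11.71/7.707.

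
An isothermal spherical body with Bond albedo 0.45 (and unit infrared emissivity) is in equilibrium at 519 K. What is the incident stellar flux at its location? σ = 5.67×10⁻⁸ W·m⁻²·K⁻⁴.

S ≈ 29900 W/m²

(1−a)S·πr² = σ·4πr²·T⁴ ⇒ S = 4σT⁴/(1−a).
S = 4·5.67×10⁻⁸·7.256×10¹⁰/0.550.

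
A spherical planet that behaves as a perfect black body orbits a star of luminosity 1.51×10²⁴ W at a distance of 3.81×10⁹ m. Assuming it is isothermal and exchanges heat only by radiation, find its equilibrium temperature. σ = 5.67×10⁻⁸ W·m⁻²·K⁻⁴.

T ≈ 437 K

First find the stellar flux at distance d: S = L/(4πd²) = 1.51×10²⁴/(4π·(3.81×10⁹)²) = 8278 W/m².
For an isothermal sphere, absorbed (1−a)S·πr² = emitted σ·4πr²·T⁴, so T⁴ = (1−a)S/(4σ).
T⁴ = 1.00·8278/(4·5.67×10⁻⁸) = 3.650×10¹⁰ K⁴.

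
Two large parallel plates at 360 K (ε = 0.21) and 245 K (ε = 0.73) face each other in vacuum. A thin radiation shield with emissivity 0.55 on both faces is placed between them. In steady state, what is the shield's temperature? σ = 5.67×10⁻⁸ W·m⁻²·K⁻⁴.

T_s ≈ 292 K

In steady state the net flux on the hot side equals that on the cold side.
σ(T₁⁴−T_s⁴)/D₁ = σ(T_s⁴−T₂⁴)/D₂, with D₁ = 1/ε₁+1/ε_s−1 = 5.580, D₂ = 1/ε_s+1/ε₂−1 = 2.188.
Solve for T_s⁴: T_s⁴ = (D₂·T₁⁴ + D₁·T₂⁴)/(D₁+D₂) = 7.319×10⁹ K⁴.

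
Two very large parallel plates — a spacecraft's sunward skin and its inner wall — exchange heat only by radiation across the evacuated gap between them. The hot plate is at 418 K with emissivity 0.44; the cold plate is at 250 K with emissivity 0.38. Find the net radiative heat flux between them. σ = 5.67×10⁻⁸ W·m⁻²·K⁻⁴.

q ≈ 387 W/m²

For two infinite grey parallel plates, q = σ(T₁⁴ − T₂⁴)/(1/ε₁ + 1/ε₂ − 1).
T₁⁴ − T₂⁴ = 3.053×10¹⁰ − 3.906×10⁹ = 2.662×10¹⁰ K⁴.
1/ε₁ + 1/ε₂ − 1 = 2.273 + 2.632 − 1 = 3.904.
q = 5.67×10⁻⁸ × 2.662×10¹⁰ / 3.904.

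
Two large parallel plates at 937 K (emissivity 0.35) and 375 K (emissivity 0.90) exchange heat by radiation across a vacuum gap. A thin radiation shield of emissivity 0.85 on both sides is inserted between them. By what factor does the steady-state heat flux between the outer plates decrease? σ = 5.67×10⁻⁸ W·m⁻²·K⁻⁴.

Without shield: q₀ = σΔ(T⁴)/(1/ε₁+1/ε₂−1) with denominator 2.968.
With shield the two gaps are in series; the resistances add: (1/ε₁+1/ε_s−1)+(1/ε_s+1/ε₂−1) = 3.034+1.288 = 4.321.
Heat-flux ratio q₀/q = 4.321/2.968.

factor ≈ 1.46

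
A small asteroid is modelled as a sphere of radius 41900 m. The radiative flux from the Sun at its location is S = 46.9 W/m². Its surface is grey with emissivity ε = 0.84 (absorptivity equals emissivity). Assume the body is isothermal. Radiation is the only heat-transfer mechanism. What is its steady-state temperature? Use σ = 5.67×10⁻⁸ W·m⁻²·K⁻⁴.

At equilibrium, absorbed power = emitted power.
Absorbing cross-section = πr² = 5.515×10⁹ m²; emitting surface = 4πr² = 2.206×10¹⁰ m² (ratio 4).
εS·A_cross = εσ·A_surf·T⁴  ⇒  T⁴ = S/(4σ)   (ε cancels).
T⁴ = 46.9/(4·5.67×10⁻⁸) = 2.068×10⁸ K⁴.
T = (2.068×10⁸)^(1/4).

T ≈ 120 K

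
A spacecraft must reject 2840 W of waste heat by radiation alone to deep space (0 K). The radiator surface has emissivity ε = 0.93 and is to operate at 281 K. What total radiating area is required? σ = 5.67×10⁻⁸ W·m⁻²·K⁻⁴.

A ≈ 8.64 m²

P = εσA T⁴ ⇒ A = P/(εσT⁴).
T⁴ = 6.235×10⁹ K⁴.
A = 2840/(0.93 × 5.67×10⁻⁸ × 6.235×10⁹).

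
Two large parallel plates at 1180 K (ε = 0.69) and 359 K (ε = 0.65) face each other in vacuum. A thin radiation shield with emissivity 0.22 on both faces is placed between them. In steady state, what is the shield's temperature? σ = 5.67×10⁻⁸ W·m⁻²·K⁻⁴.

In steady state the net flux on the hot side equals that on the cold side.
σ(T₁⁴−T_s⁴)/D₁ = σ(T_s⁴−T₂⁴)/D₂, with D₁ = 1/ε₁+1/ε_s−1 = 4.995, D₂ = 1/ε_s+1/ε₂−1 = 5.084.
Solve for T_s⁴: T_s⁴ = (D₂·T₁⁴ + D₁·T₂⁴)/(D₁+D₂) = 9.862×10¹¹ K⁴.

T_s ≈ 997 K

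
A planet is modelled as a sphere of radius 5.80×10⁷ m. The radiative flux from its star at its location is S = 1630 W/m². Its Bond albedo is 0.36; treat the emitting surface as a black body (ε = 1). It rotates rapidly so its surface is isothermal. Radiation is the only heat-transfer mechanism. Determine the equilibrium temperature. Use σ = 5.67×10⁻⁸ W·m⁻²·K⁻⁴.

T ≈ 260 K

At equilibrium, absorbed power = emitted power.
Absorbing cross-section = πr² = 1.057×10¹⁶ m²; emitting surface = 4πr² = 4.227×10¹⁶ m² (ratio 4).
(1−a)S·A_cross = εσ·A_surf·T⁴  ⇒  T⁴ = (1−a)S/(4σ).
T⁴ = 0.640·1630/(4·5.67×10⁻⁸) = 4.600×10⁹ K⁴.
T = (4.600×10⁹)^(1/4).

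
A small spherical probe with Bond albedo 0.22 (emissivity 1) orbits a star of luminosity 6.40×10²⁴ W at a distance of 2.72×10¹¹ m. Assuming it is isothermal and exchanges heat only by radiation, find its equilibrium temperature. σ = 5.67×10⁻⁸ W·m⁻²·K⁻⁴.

First find the stellar flux at distance d: S = L/(4πd²) = 6.40×10²⁴/(4π·(2.72×10¹¹)²) = 6.884 W/m².
For an isothermal sphere, absorbed (1−a)S·πr² = emitted σ·4πr²·T⁴, so T⁴ = (1−a)S/(4σ).
T⁴ = 0.780·6.884/(4·5.67×10⁻⁸) = 2.367×10⁷ K⁴.

T ≈ 69.8 K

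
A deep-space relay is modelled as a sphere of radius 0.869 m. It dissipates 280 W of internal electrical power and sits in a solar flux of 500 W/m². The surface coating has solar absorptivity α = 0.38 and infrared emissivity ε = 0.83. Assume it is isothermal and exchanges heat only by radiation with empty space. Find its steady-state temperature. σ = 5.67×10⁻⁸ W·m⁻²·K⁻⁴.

At steady state, absorbed solar power + internal power = radiated power.
Absorbed: α·S·A_cross = 0.38·500·2.372 = 450.8 W (cross-section πr²).
Total input = 450.8 + 280 = 730.8 W.
Radiated: εσ·A_surf·T⁴ with A_surf = 4πr² = 9.490 m².
T⁴ = 730.8/(0.83·5.67×10⁻⁸·9.490) = 1.636×10⁹ K⁴.

T ≈ 201 K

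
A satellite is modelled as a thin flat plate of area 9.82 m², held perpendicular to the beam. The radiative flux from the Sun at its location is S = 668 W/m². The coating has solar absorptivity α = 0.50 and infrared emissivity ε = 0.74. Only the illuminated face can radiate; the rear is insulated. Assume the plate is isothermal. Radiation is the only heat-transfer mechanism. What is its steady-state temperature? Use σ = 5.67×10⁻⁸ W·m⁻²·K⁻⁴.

T ≈ 299 K

At equilibrium, absorbed power = emitted power.
Absorbing cross-section = A = 9.820 m²; emitting surface = A = 9.820 m² (ratio 1).
αS·A_cross = εσ·A_surf·T⁴  ⇒  T⁴ = αS/(ε·1σ).
T⁴ = 0.500·668/(0.74·1·5.67×10⁻⁸) = 7.960×10⁹ K⁴.
T = (7.960×10⁹)^(1/4).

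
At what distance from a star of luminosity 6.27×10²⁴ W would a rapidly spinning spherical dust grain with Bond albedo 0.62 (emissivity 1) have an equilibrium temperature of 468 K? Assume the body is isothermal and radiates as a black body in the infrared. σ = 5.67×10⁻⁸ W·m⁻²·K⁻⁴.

For an isothermal black-emitting sphere, (1−a)S·πr² = σ·4πr²·T⁴ ⇒ S = 4σT⁴/(1−a).
S = 4·5.67×10⁻⁸·(468)⁴/0.380 = 28630 W/m².
Flux falls as S = L/(4πd²), so d = √(L/(4πS)) = √(6.27×10²⁴/(4π·28630)).

d ≈ 4.17×10⁹ m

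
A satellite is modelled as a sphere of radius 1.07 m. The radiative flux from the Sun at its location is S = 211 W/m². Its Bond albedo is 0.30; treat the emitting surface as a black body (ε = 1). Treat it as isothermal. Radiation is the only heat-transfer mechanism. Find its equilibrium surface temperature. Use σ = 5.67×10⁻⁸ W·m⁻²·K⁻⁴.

T ≈ 160 K

At equilibrium, absorbed power = emitted power.
Absorbing cross-section = πr² = 3.597 m²; emitting surface = 4πr² = 14.39 m² (ratio 4).
(1−a)S·A_cross = εσ·A_surf·T⁴  ⇒  T⁴ = (1−a)S/(4σ).
T⁴ = 0.700·211/(4·5.67×10⁻⁸) = 6.512×10⁸ K⁴.
T = (6.512×10⁸)^(1/4).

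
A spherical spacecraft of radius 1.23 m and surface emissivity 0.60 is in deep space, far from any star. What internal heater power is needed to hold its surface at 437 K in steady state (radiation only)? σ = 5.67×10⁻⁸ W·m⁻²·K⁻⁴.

P = εσ·4πr²·T⁴.
4πr² = 19.01 m²; T⁴ = 3.647×10¹⁰ K⁴.
P = 0.60·5.67×10⁻⁸·19.01·3.647×10¹⁰.

P ≈ 23600 W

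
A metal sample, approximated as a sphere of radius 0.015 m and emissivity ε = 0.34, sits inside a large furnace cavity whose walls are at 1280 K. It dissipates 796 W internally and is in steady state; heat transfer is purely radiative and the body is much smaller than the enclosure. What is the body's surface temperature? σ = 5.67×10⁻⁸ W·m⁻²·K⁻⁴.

T ≈ 2040 K

For a small grey body in a large enclosure, net radiated power = εσA(T⁴ − T_w⁴).
Steady state: P = εσA(T⁴ − T_w⁴) with A = 4πr² = 0.002827 m².
T⁴ = P/(εσA) + T_w⁴ = 796/(0.34·5.67×10⁻⁸·0.002827) + (1280)⁴
    = 1.460×10¹³ + 2.684×10¹² = 1.729×10¹³ K⁴.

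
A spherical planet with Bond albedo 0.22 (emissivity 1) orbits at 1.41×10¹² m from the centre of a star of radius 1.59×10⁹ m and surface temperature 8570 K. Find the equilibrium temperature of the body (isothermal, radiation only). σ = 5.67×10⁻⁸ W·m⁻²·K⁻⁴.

T ≈ 191 K

The star's surface emits σT_*⁴; at distance d the flux is S = σT_*⁴(R_*/d)².
S = 5.67×10⁻⁸·(8570)⁴·(1.59×10⁹/1.41×10¹²)² = 388.9 W/m².
For an isothermal sphere T⁴ = (1−a)S/(4σ) = 1.338×10⁹ K⁴.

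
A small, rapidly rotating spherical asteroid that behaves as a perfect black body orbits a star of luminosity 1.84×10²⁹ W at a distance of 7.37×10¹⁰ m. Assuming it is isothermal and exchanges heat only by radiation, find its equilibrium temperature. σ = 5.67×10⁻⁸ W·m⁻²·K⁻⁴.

First find the stellar flux at distance d: S = L/(4πd²) = 1.84×10²⁹/(4π·(7.37×10¹⁰)²) = 2.696×10⁶ W/m².
For an isothermal sphere, absorbed (1−a)S·πr² = emitted σ·4πr²·T⁴, so T⁴ = (1−a)S/(4σ).
T⁴ = 1.00·2.696×10⁶/(4·5.67×10⁻⁸) = 1.189×10¹³ K⁴.

T ≈ 1860 K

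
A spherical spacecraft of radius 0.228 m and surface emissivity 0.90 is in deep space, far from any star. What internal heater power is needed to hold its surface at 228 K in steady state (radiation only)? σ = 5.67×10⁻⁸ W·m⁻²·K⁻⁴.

P ≈ 90.1 W

P = εσ·4πr²·T⁴.
4πr² = 0.6533 m²; T⁴ = 2.702×10⁹ K⁴.
P = 0.90·5.67×10⁻⁸·0.6533·2.702×10⁹.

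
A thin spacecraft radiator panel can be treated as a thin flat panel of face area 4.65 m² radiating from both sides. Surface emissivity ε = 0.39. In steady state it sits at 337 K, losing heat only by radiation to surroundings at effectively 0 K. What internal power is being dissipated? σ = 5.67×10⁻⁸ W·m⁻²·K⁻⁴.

P ≈ 2650 W

Steady state: P = εσA T⁴.
A = 2·4.65 = 9.300 m²; T⁴ = (337)⁴ = 1.290×10¹⁰ K⁴.
P = 0.39 × 5.67×10⁻⁸ × 9.300 × 1.290×10¹⁰.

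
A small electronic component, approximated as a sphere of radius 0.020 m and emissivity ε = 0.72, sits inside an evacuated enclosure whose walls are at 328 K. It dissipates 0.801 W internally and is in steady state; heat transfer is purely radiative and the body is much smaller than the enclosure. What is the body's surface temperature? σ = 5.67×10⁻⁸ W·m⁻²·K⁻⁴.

T ≈ 353 K

For a small grey body in a large enclosure, net radiated power = εσA(T⁴ − T_w⁴).
Steady state: P = εσA(T⁴ − T_w⁴) with A = 4πr² = 0.005027 m².
T⁴ = P/(εσA) + T_w⁴ = 0.801/(0.72·5.67×10⁻⁸·0.005027) + (328)⁴
    = 3.903×10⁹ + 1.157×10¹⁰ = 1.548×10¹⁰ K⁴.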